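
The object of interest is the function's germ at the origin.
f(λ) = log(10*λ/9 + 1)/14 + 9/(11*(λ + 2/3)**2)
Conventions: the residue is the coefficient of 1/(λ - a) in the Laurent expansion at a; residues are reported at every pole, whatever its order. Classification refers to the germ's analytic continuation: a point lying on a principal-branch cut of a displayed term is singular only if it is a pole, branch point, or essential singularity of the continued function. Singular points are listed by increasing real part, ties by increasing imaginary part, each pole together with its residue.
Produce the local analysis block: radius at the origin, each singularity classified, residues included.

Denominator factor (λ + 2/3)^2: pole of order 2 at -2/3, modulus 2/3.
Branch term (1/14)*log(1 - λ/(-9/10)): its argument vanishes at λ = -9/10, a logarithmic branch point, modulus 9/10.
The radius of convergence is the smallest modulus among the singular points: 2/3.
The branch term is analytic at -2/3 and contributes nothing to the residue; only the rational part matters.
At the order-2 pole -2/3 set g(λ) = (λ - (-2/3))^2*(rational part) = 9/11.
Order-2 pole: residue = g'(a); g'(-2/3) = 0, so the residue is 0.
List the singular points by increasing real part (a conjugate pair: the negative imaginary part first).

Radius of convergence at 0: 2/3.
At -9/10: a logarithmic branch point.
At -2/3: a pole of order 2; residue 0.


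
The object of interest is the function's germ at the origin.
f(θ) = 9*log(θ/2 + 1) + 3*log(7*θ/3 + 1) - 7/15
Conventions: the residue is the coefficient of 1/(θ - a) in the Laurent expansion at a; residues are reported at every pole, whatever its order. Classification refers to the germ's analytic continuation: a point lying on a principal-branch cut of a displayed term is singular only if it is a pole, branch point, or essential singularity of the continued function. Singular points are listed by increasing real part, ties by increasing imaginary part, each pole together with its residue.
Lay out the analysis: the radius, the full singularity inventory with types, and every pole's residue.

Branch term (9)*log(1 - θ/(-2)): its argument vanishes at θ = -2, a logarithmic branch point, modulus 2.
Branch term (3)*log(1 - θ/(-3/7)): its argument vanishes at θ = -3/7, a logarithmic branch point, modulus 3/7.
The radius of convergence is the smallest modulus among the singular points: 3/7.
List the singular points by increasing real part (a conjugate pair: the negative imaginary part first).

Radius of convergence at 0: 3/7.
At -2: a logarithmic branch point.
At -3/7: a logarithmic branch point.


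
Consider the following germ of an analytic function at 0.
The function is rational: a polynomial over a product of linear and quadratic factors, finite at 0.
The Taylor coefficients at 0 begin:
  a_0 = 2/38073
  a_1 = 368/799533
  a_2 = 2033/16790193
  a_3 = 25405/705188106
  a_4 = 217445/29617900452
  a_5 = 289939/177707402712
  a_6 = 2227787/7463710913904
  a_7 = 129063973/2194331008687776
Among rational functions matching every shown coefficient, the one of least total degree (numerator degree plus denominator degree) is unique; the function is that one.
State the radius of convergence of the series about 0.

The radius of convergence is 6.

No rational of total degree below 5 reproduces all 8 coefficients; solving the [1/4] Pade equations on them gives f(z) = (-34*z/37 - 4/37)/((z - 7)**3*(z + 6)), whose expansion matches every shown term.
Denominator factor (z - 7)^3: pole of order 3 at 7, modulus 7.
Denominator factor (z + 6): pole of order 1 at -6, modulus 6.
The radius of convergence is the smallest modulus among the singular points: 6.


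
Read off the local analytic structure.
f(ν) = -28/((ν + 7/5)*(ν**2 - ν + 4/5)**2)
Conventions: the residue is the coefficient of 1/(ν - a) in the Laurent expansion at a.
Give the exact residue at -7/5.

The residue is -4375/2704.

At the order-1 pole -7/5 set g(ν) = (ν - (-7/5))*f(ν) = -28/(ν**2 - ν + 4/5)**2.
Simple pole: residue = g(a) at a = -7/5, which is -4375/2704.


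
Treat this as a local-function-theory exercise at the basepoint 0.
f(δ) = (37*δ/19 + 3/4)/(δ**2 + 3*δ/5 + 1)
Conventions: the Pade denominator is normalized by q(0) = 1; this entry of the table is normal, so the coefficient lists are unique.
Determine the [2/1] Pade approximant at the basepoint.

Taylor coefficients needed (expand at 0): a_0 = 3/4, a_1 = 569/380, a_2 = -783/475, a_3 = -4829/9500.
Write the denominator as Q(δ) = 1 + q1*δ. Requiring Q*f - P = O(δ^4) with deg P <= 2 kills the coefficients of δ^3..δ^3 in Q*f:
  δ^3: a_3 + q1*a_2 = 0, i.e. -4829/9500 + (-783/475)*q1 = 0.
Solving this linear system: q1 = -4829/15660.
The numerator is Q*f truncated at degree 2: P0 = a_0 = 3/4; P1 = a_1 + q1*a_0 = 100457/79344; P2 = a_2 + q1*a_1 = -502285/238032.

The Pade approximant has numerator coefficients [3/4, 100457/79344, -502285/238032]; denominator coefficients [1, -4829/15660].


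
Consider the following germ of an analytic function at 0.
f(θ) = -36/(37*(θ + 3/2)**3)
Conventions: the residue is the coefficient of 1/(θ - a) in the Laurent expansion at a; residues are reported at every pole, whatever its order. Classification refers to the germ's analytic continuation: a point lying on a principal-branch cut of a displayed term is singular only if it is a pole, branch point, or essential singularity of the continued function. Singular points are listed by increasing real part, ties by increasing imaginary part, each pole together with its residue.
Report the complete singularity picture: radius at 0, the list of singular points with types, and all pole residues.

Radius of convergence at 0: 3/2.
At -3/2: a pole of order 3; residue 0.

Denominator factor (θ + 3/2)^3: pole of order 3 at -3/2, modulus 3/2.
The radius of convergence is the smallest modulus among the singular points: 3/2.
At the order-3 pole -3/2 set g(θ) = (θ - (-3/2))^3*f(θ) = -36/37.
Order-3 pole: residue = g''(a)/2; g''(-3/2) = 0, so the residue is 0.


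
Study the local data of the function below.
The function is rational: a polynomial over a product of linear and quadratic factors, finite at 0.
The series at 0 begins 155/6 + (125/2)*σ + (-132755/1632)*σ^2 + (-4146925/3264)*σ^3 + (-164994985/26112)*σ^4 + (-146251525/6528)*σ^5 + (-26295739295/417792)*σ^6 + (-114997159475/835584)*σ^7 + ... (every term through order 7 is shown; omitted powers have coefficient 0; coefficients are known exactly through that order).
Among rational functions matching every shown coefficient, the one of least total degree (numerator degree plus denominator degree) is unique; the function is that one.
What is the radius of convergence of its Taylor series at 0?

No rational of total degree below 6 reproduces all 8 coefficients; solving the [2/4] Pade equations on them gives f(σ) = (27*σ**2/17 - 21*σ/2 + 31/15)/((σ - 4/5)**2*(σ**2 - 5*σ/8 + 1/8)), whose expansion matches every shown term.
Denominator factor (σ - 4/5)^2: pole of order 2 at 4/5, modulus 4/5.
Denominator factor (σ**2 - 5*σ/8 + 1/8): discriminant -7/64, complex-conjugate roots (5/16) + ((1/16)*sqrt(7))*i and (5/16) - ((1/16)*sqrt(7))*i; poles of order 1, moduli (1/4)*sqrt(2) and (1/4)*sqrt(2).
The radius of convergence is the smallest modulus among the singular points: (1/4)*sqrt(2).

The radius of convergence is (1/4)*sqrt(2).


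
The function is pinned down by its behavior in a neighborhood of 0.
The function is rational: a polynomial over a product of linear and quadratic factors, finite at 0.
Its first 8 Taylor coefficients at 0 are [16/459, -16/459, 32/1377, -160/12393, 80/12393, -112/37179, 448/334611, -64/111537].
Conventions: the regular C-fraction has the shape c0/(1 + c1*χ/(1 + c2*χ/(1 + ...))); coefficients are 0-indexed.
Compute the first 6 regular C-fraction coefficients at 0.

The regular C-fraction coefficients are [16/459, 1, -1/3, 2/9, -1/18, 1/6].

Taylor coefficients (read off): a_0 = 16/459, a_1 = -16/459, a_2 = 32/1377, a_3 = -160/12393, a_4 = 80/12393, a_5 = -112/37179.
c0 = a_0 = 16/459. Peel one level at a time: if S = 1 + c*χ/S' with S'(0) = 1, then c is the χ-coefficient of S and S' = c*χ/(S - 1).
S_1 = c0/f = 1 + (1)*χ + (1/3)*χ^2 + ...; c1 = 1.
S_2 = c1*χ/(S_1 - 1) = 1 + (-1/3)*χ + (2/27)*χ^2 + ...; c2 = -1/3.
S_3 = c2*χ/(S_2 - 1) = 1 + (2/9)*χ + (1/81)*χ^2 + ...; c3 = 2/9.
S_4 = c3*χ/(S_3 - 1) = 1 + (-1/18)*χ + (1/108)*χ^2 + ...; c4 = -1/18.
S_5 = c4*χ/(S_4 - 1) = 1 + (1/6)*χ + ...; c5 = 1/6.


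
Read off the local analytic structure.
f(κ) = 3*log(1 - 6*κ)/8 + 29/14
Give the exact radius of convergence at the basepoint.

Branch term (3/8)*log(1 - κ/(1/6)): its argument vanishes at κ = 1/6, a logarithmic branch point, modulus 1/6.
The radius of convergence is the smallest modulus among the singular points: 1/6.

The radius of convergence is 1/6.


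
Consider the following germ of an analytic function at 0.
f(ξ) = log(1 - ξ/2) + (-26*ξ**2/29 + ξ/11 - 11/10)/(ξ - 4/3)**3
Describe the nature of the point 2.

The point is a logarithmic branch point.

The term (1)*log(1 - ξ/(2)) has argument 1 - 2/(2) = 0 at 2: a logarithmic (infinitely-sheeted) branch point; the remaining terms are analytic or single-valued there.


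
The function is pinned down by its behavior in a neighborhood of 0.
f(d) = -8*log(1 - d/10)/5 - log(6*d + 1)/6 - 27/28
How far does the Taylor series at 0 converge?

The radius of convergence is 1/6.

Branch term (-8/5)*log(1 - d/(10)): its argument vanishes at d = 10, a logarithmic branch point, modulus 10.
Branch term (-1/6)*log(1 - d/(-1/6)): its argument vanishes at d = -1/6, a logarithmic branch point, modulus 1/6.
The radius of convergence is the smallest modulus among the singular points: 1/6.


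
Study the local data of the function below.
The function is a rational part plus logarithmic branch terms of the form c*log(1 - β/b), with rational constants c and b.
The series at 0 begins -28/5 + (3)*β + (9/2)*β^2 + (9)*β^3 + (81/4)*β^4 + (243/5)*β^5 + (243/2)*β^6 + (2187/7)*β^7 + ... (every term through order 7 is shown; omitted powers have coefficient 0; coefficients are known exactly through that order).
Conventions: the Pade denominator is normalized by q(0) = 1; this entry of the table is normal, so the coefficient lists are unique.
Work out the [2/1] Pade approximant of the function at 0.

The Pade approximant has numerator coefficients [-28/5, 71/5, -3/2]; denominator coefficients [1, -2].

Taylor coefficients needed (read off): a_0 = -28/5, a_1 = 3, a_2 = 9/2, a_3 = 9.
Write the denominator as Q(β) = 1 + q1*β. Requiring Q*f - P = O(β^4) with deg P <= 2 kills the coefficients of β^3..β^3 in Q*f:
  β^3: a_3 + q1*a_2 = 0, i.e. 9 + (9/2)*q1 = 0.
Solving this linear system: q1 = -2.
The numerator is Q*f truncated at degree 2: P0 = a_0 = -28/5; P1 = a_1 + q1*a_0 = 71/5; P2 = a_2 + q1*a_1 = -3/2.


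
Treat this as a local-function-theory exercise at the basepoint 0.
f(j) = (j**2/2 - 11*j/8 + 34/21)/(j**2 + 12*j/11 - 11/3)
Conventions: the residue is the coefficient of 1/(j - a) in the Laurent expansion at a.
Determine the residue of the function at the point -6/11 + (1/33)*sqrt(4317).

The residue is -169/176 + (45737/2659272)*sqrt(4317).

The factor j**2 + 12*j/11 - 11/3 splits as (j - a)(j - a') with a = -6/11 + (1/33)*sqrt(4317), a' = -6/11 - (1/33)*sqrt(4317). At the order-1 pole a set g(j) = (j - a)*f(j) = [j**2/2 - 11*j/8 + 34/21] / (j - a').
Simple pole: residue = g(a) at a = -6/11 + (1/33)*sqrt(4317), which is -169/176 + (45737/2659272)*sqrt(4317).


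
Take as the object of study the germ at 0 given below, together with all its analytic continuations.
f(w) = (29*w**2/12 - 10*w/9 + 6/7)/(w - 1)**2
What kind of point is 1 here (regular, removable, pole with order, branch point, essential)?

The point is a pole of order 2.

The denominator factor w - 1 vanishes at 1 and appears to the power 2; the numerator there equals 545/252, nonzero, and no other factor vanishes.
Hence a pole whose order is the multiplicity, 2.


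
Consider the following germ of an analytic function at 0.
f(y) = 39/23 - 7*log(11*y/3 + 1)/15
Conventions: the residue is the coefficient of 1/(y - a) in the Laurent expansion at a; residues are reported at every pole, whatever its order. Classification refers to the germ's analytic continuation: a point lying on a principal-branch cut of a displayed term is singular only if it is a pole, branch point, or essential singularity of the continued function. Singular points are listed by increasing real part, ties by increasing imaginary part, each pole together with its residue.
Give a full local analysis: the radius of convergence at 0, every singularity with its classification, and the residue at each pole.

Radius of convergence at 0: 3/11.
At -3/11: a logarithmic branch point.

Branch term (-7/15)*log(1 - y/(-3/11)): its argument vanishes at y = -3/11, a logarithmic branch point, modulus 3/11.
The radius of convergence is the smallest modulus among the singular points: 3/11.


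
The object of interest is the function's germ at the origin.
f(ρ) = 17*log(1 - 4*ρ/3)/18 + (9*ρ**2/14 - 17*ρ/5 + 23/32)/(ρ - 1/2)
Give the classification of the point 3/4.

The term (17/18)*log(1 - ρ/(3/4)) has argument 1 - 3/4/(3/4) = 0 at 3/4: a logarithmic (infinitely-sheeted) branch point; the remaining terms are analytic or single-valued there.

The point is a logarithmic branch point.


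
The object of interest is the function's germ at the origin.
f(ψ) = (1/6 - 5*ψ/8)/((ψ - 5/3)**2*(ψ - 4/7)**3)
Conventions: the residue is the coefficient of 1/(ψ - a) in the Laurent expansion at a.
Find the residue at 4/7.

The residue is -1509543/1119364.

At the order-3 pole 4/7 set g(ψ) = (ψ - (4/7))^3*f(ψ) = (1/6 - 5*ψ/8)/(ψ - 5/3)**2.
Order-3 pole: residue = g''(a)/2; g''(4/7) = -1509543/559682, so the residue is -1509543/1119364.


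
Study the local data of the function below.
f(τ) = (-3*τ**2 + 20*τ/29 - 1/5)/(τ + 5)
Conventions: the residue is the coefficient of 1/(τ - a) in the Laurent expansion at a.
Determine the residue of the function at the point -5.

At the order-1 pole -5 set g(τ) = (τ - (-5))*f(τ) = -3*τ**2 + 20*τ/29 - 1/5.
Simple pole: residue = g(a) at a = -5, which is -11404/145.

The residue is -11404/145.


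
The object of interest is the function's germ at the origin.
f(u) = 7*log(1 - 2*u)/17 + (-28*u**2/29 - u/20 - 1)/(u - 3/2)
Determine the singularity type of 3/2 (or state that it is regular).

The point is a pole of order 1.

The denominator factor u - 3/2 vanishes at 3/2 and appears to the power 1; the numerator there equals -3767/1160, nonzero, and no other factor vanishes.
The branch terms are analytic at this point.
Hence a pole whose order is the multiplicity, 1.


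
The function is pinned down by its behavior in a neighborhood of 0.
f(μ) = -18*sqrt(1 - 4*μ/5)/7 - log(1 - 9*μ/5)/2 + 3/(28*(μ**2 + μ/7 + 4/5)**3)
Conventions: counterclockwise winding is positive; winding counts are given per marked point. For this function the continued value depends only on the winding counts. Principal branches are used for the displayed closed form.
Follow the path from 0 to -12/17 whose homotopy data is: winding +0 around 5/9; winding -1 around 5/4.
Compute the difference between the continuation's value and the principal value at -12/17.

Continued minus principal equals (36/595)*sqrt(11305).

The rational part is single-valued and drops out of the difference; each branch term changes only by its own monodromy.
(-1/2)*log(1 - μ/(5/9)): winding 0 around 5/9, so this term returns to its principal value, contribution 0.
(-18/7)*sqrt(1 - μ/(5/4)): winding -1 is odd, the square root flips sign, contributing -2*(-18/7)*sqrt(1 - (-12/17)/(5/4)) = -2*(-18/7)*sqrt(133/85) = (36/595)*sqrt(11305).
Summing the contributions at μ = -12/17 gives (36/595)*sqrt(11305).


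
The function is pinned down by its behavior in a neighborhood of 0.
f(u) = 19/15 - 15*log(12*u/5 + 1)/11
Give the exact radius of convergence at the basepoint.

The radius of convergence is 5/12.

Branch term (-15/11)*log(1 - u/(-5/12)): its argument vanishes at u = -5/12, a logarithmic branch point, modulus 5/12.
The radius of convergence is the smallest modulus among the singular points: 5/12.


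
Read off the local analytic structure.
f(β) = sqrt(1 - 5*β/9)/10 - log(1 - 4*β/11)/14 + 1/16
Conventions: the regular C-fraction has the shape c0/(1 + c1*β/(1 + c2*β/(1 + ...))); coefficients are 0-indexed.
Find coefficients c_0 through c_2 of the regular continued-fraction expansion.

Taylor coefficients (expand at 0): a_0 = 13/80, a_1 = -5/2772, a_2 = 949/1097712.
c0 = a_0 = 13/80. Peel one level at a time: if S = 1 + c*β/S' with S'(0) = 1, then c is the β-coefficient of S and S' = c*β/(S - 1).
S_1 = c0/f = 1 + (100/9009)*β + (-38345/7378371)*β^2 + ...; c1 = 100/9009.
S_2 = c1*β/(S_1 - 1) = 1 + (7669/16380)*β + ...; c2 = 7669/16380.

The regular C-fraction coefficients are [13/80, 100/9009, 7669/16380].


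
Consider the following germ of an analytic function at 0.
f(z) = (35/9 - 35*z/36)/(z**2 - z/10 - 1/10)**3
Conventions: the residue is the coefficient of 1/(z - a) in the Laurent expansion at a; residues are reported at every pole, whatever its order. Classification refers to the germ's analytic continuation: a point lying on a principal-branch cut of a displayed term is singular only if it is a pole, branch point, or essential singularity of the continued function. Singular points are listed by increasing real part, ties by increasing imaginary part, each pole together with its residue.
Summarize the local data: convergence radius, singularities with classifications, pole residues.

Denominator factor (z**2 - z/10 - 1/10)^3: discriminant 41/100, real irrational roots 1/20 + (1/20)*sqrt(41) and 1/20 - (1/20)*sqrt(41); poles of order 3, moduli 1/20 + (1/20)*sqrt(41) and -1/20 + (1/20)*sqrt(41).
The radius of convergence is the smallest modulus among the singular points: -1/20 + (1/20)*sqrt(41).
The factor z**2 - z/10 - 1/10 splits as (z - a)(z - a') with a = 1/20 - (1/20)*sqrt(41), a' = 1/20 + (1/20)*sqrt(41). At the order-3 pole a set g(z) = (z - a)^3*f(z) = [35/9 - 35*z/36] / (z - a')^3.
Order-3 pole: residue = g''(a)/2; g''(1/20 - (1/20)*sqrt(41)) = -(13825000/206763)*sqrt(41), so the residue is -(6912500/206763)*sqrt(41).
The factor z**2 - z/10 - 1/10 splits as (z - a)(z - a') with a = 1/20 + (1/20)*sqrt(41), a' = 1/20 - (1/20)*sqrt(41). At the order-3 pole a set g(z) = (z - a)^3*f(z) = [35/9 - 35*z/36] / (z - a')^3.
Order-3 pole: residue = g''(a)/2; g''(1/20 + (1/20)*sqrt(41)) = (13825000/206763)*sqrt(41), so the residue is (6912500/206763)*sqrt(41).
List the singular points by increasing real part (a conjugate pair: the negative imaginary part first).

Radius of convergence at 0: -1/20 + (1/20)*sqrt(41).
At 1/20 - (1/20)*sqrt(41): a pole of order 3; residue -(6912500/206763)*sqrt(41).
At 1/20 + (1/20)*sqrt(41): a pole of order 3; residue (6912500/206763)*sqrt(41).


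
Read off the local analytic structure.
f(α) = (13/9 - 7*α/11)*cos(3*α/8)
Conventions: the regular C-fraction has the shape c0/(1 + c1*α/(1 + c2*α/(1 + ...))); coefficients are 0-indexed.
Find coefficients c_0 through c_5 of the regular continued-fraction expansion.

The regular C-fraction coefficients are [13/9, 63/143, -76897/128128, 143/896, 15015/153794, 7541877/21992542].

Taylor coefficients (expand at 0): a_0 = 13/9, a_1 = -7/11, a_2 = -13/128, a_3 = 63/1408, a_4 = 39/32768, a_5 = -189/360448.
c0 = a_0 = 13/9. Peel one level at a time: if S = 1 + c*α/S' with S'(0) = 1, then c is the α-coefficient of S and S' = c*α/(S - 1).
S_1 = c0/f = 1 + (63/143)*α + (692073/2617472)*α^2 + ...; c1 = 63/143.
S_2 = c1*α/(S_1 - 1) = 1 + (-76897/128128)*α + (76897/802816)*α^2 + ...; c2 = -76897/128128.
S_3 = c2*α/(S_2 - 1) = 1 + (143/896)*α + (-306735/19685632)*α^2 + ...; c3 = 143/896.
S_4 = c3*α/(S_3 - 1) = 1 + (15015/153794)*α + (-791897085/23652594436)*α^2 + ...; c4 = 15015/153794.
S_5 = c4*α/(S_4 - 1) = 1 + (7541877/21992542)*α + ...; c5 = 7541877/21992542.


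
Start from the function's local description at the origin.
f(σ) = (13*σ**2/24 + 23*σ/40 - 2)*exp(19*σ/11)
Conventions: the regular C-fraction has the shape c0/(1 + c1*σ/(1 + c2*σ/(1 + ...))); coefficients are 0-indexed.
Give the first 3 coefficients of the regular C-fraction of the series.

Taylor coefficients (expand at 0): a_0 = -2, a_1 = -1267/440, a_2 = -10517/7260.
c0 = a_0 = -2. Peel one level at a time: if S = 1 + c*σ/S' with S'(0) = 1, then c is the σ-coefficient of S and S' = c*σ/(S - 1).
S_1 = c0/f = 1 + (-1267/880)*σ + (3133147/2323200)*σ^2 + ...; c1 = -1267/880.
S_2 = c1*σ/(S_1 - 1) = 1 + (3133147/3344880)*σ + ...; c2 = 3133147/3344880.

The regular C-fraction coefficients are [-2, -1267/880, 3133147/3344880].


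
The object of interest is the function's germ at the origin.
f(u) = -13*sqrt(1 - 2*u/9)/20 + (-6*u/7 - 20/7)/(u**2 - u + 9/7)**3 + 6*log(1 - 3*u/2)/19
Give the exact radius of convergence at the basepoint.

The radius of convergence is 2/3.

Denominator factor (u**2 - u + 9/7)^3: discriminant -29/7, complex-conjugate roots (1/2) + ((1/14)*sqrt(203))*i and (1/2) - ((1/14)*sqrt(203))*i; poles of order 3, moduli (3/7)*sqrt(7) and (3/7)*sqrt(7).
Branch term (6/19)*log(1 - u/(2/3)): its argument vanishes at u = 2/3, a logarithmic branch point, modulus 2/3.
Branch term (-13/20)*sqrt(1 - u/(9/2)): its argument vanishes at u = 9/2, a square-root branch point, modulus 9/2.
The radius of convergence is the smallest modulus among the singular points: 2/3.


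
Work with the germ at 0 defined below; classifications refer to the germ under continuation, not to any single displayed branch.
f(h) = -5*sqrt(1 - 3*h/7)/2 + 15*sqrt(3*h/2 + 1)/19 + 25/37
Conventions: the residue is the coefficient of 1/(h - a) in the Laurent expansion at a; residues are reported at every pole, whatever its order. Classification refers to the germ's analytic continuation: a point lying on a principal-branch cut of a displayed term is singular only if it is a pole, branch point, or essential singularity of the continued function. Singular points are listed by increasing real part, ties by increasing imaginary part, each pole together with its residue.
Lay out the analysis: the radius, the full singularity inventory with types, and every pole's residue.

Radius of convergence at 0: 2/3.
At -2/3: an algebraic (square-root) branch point.
At 7/3: an algebraic (square-root) branch point.

Branch term (15/19)*sqrt(1 - h/(-2/3)): its argument vanishes at h = -2/3, a square-root branch point, modulus 2/3.
Branch term (-5/2)*sqrt(1 - h/(7/3)): its argument vanishes at h = 7/3, a square-root branch point, modulus 7/3.
The radius of convergence is the smallest modulus among the singular points: 2/3.
List the singular points by increasing real part (a conjugate pair: the negative imaginary part first).


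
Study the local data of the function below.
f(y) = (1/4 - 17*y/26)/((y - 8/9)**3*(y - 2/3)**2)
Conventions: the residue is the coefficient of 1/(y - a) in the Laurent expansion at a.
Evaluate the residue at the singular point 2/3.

At the order-2 pole 2/3 set g(y) = (y - (2/3))^2*f(y) = (1/4 - 17*y/26)/(y - 8/9)**3.
Order-2 pole: residue = g'(a); g'(2/3) = 239841/832, so the residue is 239841/832.

The residue is 239841/832.


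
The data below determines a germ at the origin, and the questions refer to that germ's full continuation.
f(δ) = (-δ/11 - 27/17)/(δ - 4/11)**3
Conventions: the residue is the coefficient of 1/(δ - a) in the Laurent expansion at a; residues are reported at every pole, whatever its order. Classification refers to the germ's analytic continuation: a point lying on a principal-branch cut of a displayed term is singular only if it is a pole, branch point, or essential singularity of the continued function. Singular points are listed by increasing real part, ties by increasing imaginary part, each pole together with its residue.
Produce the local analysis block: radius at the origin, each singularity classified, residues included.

Denominator factor (δ - 4/11)^3: pole of order 3 at 4/11, modulus 4/11.
The radius of convergence is the smallest modulus among the singular points: 4/11.
At the order-3 pole 4/11 set g(δ) = (δ - (4/11))^3*f(δ) = -δ/11 - 27/17.
Order-3 pole: residue = g''(a)/2; g''(4/11) = 0, so the residue is 0.

Radius of convergence at 0: 4/11.
At 4/11: a pole of order 3; residue 0.


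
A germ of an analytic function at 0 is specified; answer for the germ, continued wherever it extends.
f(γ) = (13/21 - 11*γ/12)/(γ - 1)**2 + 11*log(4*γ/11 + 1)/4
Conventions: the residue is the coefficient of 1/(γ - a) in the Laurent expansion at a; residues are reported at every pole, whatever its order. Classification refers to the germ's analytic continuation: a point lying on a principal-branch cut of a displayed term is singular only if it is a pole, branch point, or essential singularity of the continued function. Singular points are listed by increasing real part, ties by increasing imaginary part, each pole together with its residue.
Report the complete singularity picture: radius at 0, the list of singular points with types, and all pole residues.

Radius of convergence at 0: 1.
At -11/4: a logarithmic branch point.
At 1: a pole of order 2; residue -11/12.

Denominator factor (γ - 1)^2: pole of order 2 at 1, modulus 1.
Branch term (11/4)*log(1 - γ/(-11/4)): its argument vanishes at γ = -11/4, a logarithmic branch point, modulus 11/4.
The radius of convergence is the smallest modulus among the singular points: 1.
The branch term is analytic at 1 and contributes nothing to the residue; only the rational part matters.
At the order-2 pole 1 set g(γ) = (γ - (1))^2*(rational part) = 13/21 - 11*γ/12.
Order-2 pole: residue = g'(a); g'(1) = -11/12, so the residue is -11/12.
List the singular points by increasing real part (a conjugate pair: the negative imaginary part first).


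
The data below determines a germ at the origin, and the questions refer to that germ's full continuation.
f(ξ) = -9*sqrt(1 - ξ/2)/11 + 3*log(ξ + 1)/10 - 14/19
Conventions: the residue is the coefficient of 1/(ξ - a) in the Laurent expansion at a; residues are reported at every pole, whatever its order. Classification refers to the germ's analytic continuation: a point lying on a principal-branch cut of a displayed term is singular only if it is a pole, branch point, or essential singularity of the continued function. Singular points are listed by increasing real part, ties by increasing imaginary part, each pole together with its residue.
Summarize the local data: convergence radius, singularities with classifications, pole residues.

Radius of convergence at 0: 1.
At -1: a logarithmic branch point.
At 2: an algebraic (square-root) branch point.

Branch term (3/10)*log(1 - ξ/(-1)): its argument vanishes at ξ = -1, a logarithmic branch point, modulus 1.
Branch term (-9/11)*sqrt(1 - ξ/(2)): its argument vanishes at ξ = 2, a square-root branch point, modulus 2.
The radius of convergence is the smallest modulus among the singular points: 1.
List the singular points by increasing real part (a conjugate pair: the negative imaginary part first).


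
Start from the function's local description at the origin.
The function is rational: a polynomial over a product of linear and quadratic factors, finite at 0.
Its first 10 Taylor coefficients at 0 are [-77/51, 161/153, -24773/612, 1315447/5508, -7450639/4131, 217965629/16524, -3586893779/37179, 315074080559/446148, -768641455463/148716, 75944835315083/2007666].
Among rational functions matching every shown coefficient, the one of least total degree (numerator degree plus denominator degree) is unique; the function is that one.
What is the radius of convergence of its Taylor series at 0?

No rational of total degree below 8 reproduces all 10 coefficients; solving the [2/6] Pade equations on them gives f(d) = (17*d**2/4 + 40*d/17 + 11/17)/((d**2 - 3*d - 3/7)*(d**2 - 4*d/3 + 1)**2), whose expansion matches every shown term.
Denominator factor (d**2 - 3*d - 3/7): discriminant 75/7, real irrational roots 3/2 + (5/14)*sqrt(21) and 3/2 - (5/14)*sqrt(21); poles of order 1, moduli 3/2 + (5/14)*sqrt(21) and -3/2 + (5/14)*sqrt(21).
Denominator factor (d**2 - 4*d/3 + 1)^2: discriminant -20/9, complex-conjugate roots (2/3) + ((1/3)*sqrt(5))*i and (2/3) - ((1/3)*sqrt(5))*i; poles of order 2, moduli 1 and 1.
The radius of convergence is the smallest modulus among the singular points: -3/2 + (5/14)*sqrt(21).

The radius of convergence is -3/2 + (5/14)*sqrt(21).


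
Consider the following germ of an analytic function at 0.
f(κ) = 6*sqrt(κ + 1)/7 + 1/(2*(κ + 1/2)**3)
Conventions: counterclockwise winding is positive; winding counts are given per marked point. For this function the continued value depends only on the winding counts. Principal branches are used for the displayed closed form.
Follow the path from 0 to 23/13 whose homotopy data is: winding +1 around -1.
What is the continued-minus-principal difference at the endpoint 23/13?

Continued minus principal equals -(72/91)*sqrt(13).

The rational part is single-valued and drops out of the difference; each branch term changes only by its own monodromy.
(6/7)*sqrt(1 - κ/(-1)): winding +1 is odd, the square root flips sign, contributing -2*(6/7)*sqrt(1 - (23/13)/(-1)) = -2*(6/7)*sqrt(36/13) = -(72/91)*sqrt(13).
Summing the contributions at κ = 23/13 gives -(72/91)*sqrt(13).


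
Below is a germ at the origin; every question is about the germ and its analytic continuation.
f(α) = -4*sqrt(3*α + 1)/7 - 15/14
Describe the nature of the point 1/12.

The point is a regular point.

There is no denominator, hence no pole anywhere.
Branch term sqrt(1 - α/(-1/3)): argument at 1/12 is 5/4, nonzero, so 1/12 is not its branch point (a point on a principal cut is still regular for the continued germ).
So the germ continues analytically to 1/12.


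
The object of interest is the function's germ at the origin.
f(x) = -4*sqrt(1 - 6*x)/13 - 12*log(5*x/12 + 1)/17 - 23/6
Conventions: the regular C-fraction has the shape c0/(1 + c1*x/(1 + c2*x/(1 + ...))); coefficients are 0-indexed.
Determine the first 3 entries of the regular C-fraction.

The regular C-fraction coefficients are [-323/78, 834/5491, -44892703/18317976].

Taylor coefficients (expand at 0): a_0 = -323/78, a_1 = 139/221, a_2 = 7669/5304.
c0 = a_0 = -323/78. Peel one level at a time: if S = 1 + c*x/S' with S'(0) = 1, then c is the x-coefficient of S and S' = c*x/(S - 1).
S_1 = c0/f = 1 + (834/5491)*x + (44892703/120604324)*x^2 + ...; c1 = 834/5491.
S_2 = c1*x/(S_1 - 1) = 1 + (-44892703/18317976)*x + ...; c2 = -44892703/18317976.


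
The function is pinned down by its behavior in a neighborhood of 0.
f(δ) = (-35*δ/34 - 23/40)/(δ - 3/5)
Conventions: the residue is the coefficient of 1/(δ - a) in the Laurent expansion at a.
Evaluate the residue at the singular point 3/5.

At the order-1 pole 3/5 set g(δ) = (δ - (3/5))*f(δ) = -35*δ/34 - 23/40.
Simple pole: residue = g(a) at a = 3/5, which is -811/680.

The residue is -811/680.


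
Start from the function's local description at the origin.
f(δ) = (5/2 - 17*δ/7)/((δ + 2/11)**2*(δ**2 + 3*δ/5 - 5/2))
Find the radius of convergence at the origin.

The radius of convergence is 2/11.

Denominator factor (δ + 2/11)^2: pole of order 2 at -2/11, modulus 2/11.
Denominator factor (δ**2 + 3*δ/5 - 5/2): discriminant 259/25, real irrational roots -3/10 + (1/10)*sqrt(259) and -3/10 - (1/10)*sqrt(259); poles of order 1, moduli -3/10 + (1/10)*sqrt(259) and 3/10 + (1/10)*sqrt(259).
The radius of convergence is the smallest modulus among the singular points: 2/11.


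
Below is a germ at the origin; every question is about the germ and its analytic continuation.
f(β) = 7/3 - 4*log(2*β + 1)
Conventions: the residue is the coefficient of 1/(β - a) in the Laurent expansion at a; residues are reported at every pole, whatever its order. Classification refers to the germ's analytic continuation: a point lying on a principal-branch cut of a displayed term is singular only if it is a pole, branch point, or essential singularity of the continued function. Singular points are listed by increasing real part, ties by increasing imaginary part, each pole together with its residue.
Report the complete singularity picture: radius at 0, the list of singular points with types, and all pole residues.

Branch term (-4)*log(1 - β/(-1/2)): its argument vanishes at β = -1/2, a logarithmic branch point, modulus 1/2.
The radius of convergence is the smallest modulus among the singular points: 1/2.

Radius of convergence at 0: 1/2.
At -1/2: a logarithmic branch point.


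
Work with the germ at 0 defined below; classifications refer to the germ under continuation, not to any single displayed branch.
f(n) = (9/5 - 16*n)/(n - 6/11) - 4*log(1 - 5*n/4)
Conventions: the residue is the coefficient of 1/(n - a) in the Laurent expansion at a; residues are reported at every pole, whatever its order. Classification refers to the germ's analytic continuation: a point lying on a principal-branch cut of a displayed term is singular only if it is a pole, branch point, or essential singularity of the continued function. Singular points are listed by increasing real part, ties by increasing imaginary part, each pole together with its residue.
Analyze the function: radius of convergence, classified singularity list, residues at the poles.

Radius of convergence at 0: 6/11.
At 6/11: a pole of order 1; residue -381/55.
At 4/5: a logarithmic branch point.

Denominator factor (n - 6/11): pole of order 1 at 6/11, modulus 6/11.
Branch term (-4)*log(1 - n/(4/5)): its argument vanishes at n = 4/5, a logarithmic branch point, modulus 4/5.
The radius of convergence is the smallest modulus among the singular points: 6/11.
The branch term is analytic at 6/11 and contributes nothing to the residue; only the rational part matters.
At the order-1 pole 6/11 set g(n) = (n - (6/11))*(rational part) = 9/5 - 16*n.
Simple pole: residue = g(a) at a = 6/11, which is -381/55.
List the singular points by increasing real part (a conjugate pair: the negative imaginary part first).


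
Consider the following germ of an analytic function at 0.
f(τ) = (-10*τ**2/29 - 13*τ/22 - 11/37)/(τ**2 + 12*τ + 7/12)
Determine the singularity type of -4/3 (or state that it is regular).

The point is a regular point.

Denominator factors: τ**2 + 12*τ + 7/12 = -491/36 at τ = -4/3 — none vanishes.
So the germ continues analytically to -4/3.


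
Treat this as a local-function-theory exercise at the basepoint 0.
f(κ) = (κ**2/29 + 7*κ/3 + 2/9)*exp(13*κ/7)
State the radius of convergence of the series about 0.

The factor exp(13*κ/7) is entire and contributes no finite singular point.
The polynomial part has no poles.
No finite singular points: the Taylor series at 0 converges everywhere.

The radius of convergence is infinite.


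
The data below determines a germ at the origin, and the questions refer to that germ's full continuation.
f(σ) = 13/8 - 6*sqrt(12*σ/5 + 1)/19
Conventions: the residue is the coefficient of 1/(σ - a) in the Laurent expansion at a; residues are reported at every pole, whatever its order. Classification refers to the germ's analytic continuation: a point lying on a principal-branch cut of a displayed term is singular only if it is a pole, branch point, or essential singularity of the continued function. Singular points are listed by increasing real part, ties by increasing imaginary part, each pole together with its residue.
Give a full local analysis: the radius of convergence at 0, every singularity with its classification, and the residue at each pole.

Radius of convergence at 0: 5/12.
At -5/12: an algebraic (square-root) branch point.

Branch term (-6/19)*sqrt(1 - σ/(-5/12)): its argument vanishes at σ = -5/12, a square-root branch point, modulus 5/12.
The radius of convergence is the smallest modulus among the singular points: 5/12.


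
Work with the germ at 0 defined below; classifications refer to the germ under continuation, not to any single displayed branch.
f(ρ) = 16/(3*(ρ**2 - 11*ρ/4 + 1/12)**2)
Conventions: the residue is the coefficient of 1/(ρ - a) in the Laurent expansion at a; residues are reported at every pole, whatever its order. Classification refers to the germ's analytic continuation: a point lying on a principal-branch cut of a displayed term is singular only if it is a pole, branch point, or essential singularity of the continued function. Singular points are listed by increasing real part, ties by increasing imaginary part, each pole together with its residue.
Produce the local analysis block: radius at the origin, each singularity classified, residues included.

Radius of convergence at 0: 11/8 - (1/24)*sqrt(1041).
At 11/8 - (1/24)*sqrt(1041): a pole of order 2; residue (2048/120409)*sqrt(1041).
At 11/8 + (1/24)*sqrt(1041): a pole of order 2; residue -(2048/120409)*sqrt(1041).

Denominator factor (ρ**2 - 11*ρ/4 + 1/12)^2: discriminant 347/48, real irrational roots 11/8 + (1/24)*sqrt(1041) and 11/8 - (1/24)*sqrt(1041); poles of order 2, moduli 11/8 + (1/24)*sqrt(1041) and 11/8 - (1/24)*sqrt(1041).
The radius of convergence is the smallest modulus among the singular points: 11/8 - (1/24)*sqrt(1041).
The factor ρ**2 - 11*ρ/4 + 1/12 splits as (ρ - a)(ρ - a') with a = 11/8 - (1/24)*sqrt(1041), a' = 11/8 + (1/24)*sqrt(1041). At the order-2 pole a set g(ρ) = (ρ - a)^2*f(ρ) = [16/3] / (ρ - a')^2.
Order-2 pole: residue = g'(a); g'(11/8 - (1/24)*sqrt(1041)) = (2048/120409)*sqrt(1041), so the residue is (2048/120409)*sqrt(1041).
The factor ρ**2 - 11*ρ/4 + 1/12 splits as (ρ - a)(ρ - a') with a = 11/8 + (1/24)*sqrt(1041), a' = 11/8 - (1/24)*sqrt(1041). At the order-2 pole a set g(ρ) = (ρ - a)^2*f(ρ) = [16/3] / (ρ - a')^2.
Order-2 pole: residue = g'(a); g'(11/8 + (1/24)*sqrt(1041)) = -(2048/120409)*sqrt(1041), so the residue is -(2048/120409)*sqrt(1041).
List the singular points by increasing real part (a conjugate pair: the negative imaginary part first).


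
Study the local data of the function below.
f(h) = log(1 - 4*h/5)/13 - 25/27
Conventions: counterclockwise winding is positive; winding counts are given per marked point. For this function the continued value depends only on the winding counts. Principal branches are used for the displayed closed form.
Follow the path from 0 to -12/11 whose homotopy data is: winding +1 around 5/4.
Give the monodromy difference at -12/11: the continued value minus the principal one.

Continued minus principal equals (2/13)*pi*i.

The rational part is single-valued and drops out of the difference; each branch term changes only by its own monodromy.
(1/13)*log(1 - h/(5/4)): each positive loop around 5/4 adds 2*pi*i to the log, so winding +1 contributes (1/13)*(1)*2*pi*i = (2/13)*pi*i.
Summing the contributions at h = -12/11 gives (2/13)*pi*i.


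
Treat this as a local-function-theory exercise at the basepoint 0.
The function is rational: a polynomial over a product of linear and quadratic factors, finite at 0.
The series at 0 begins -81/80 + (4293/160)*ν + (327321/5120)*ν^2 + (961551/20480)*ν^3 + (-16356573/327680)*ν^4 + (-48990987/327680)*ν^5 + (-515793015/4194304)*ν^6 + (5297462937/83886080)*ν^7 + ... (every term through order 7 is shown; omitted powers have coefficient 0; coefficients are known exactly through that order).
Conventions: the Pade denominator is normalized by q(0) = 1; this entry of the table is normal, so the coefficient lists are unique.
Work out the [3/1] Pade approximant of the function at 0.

Taylor coefficients needed (read off): a_0 = -81/80, a_1 = 4293/160, a_2 = 327321/5120, a_3 = 961551/20480, a_4 = -16356573/327680.
Write the denominator as Q(ν) = 1 + q1*ν. Requiring Q*f - P = O(ν^5) with deg P <= 3 kills the coefficients of ν^4..ν^4 in Q*f:
  ν^4: a_4 + q1*a_3 = 0, i.e. -16356573/327680 + (961551/20480)*q1 = 0.
Solving this linear system: q1 = 22437/21104.
The numerator is Q*f truncated at degree 3: P0 = a_0 = -81/80; P1 = a_1 + q1*a_0 = 43482339/1688320; P2 = a_2 + q1*a_1 = 624380481/6753280; P3 = a_3 + q1*a_2 = 12417244353/108052480.

The Pade approximant has numerator coefficients [-81/80, 43482339/1688320, 624380481/6753280, 12417244353/108052480]; denominator coefficients [1, 22437/21104].
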